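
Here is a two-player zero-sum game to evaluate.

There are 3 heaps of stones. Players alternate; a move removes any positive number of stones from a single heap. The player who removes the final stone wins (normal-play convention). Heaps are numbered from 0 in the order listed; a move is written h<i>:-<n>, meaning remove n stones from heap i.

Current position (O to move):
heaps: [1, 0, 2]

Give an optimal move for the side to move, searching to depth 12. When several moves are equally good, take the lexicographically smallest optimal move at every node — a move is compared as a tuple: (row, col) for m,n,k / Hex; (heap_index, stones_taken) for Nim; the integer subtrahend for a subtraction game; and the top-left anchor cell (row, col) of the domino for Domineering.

[(1,0,2)] O move#1: h0:-1:-1/(0,0,2), h2:-1:+1/(1,0,1)*, h2:-2:-1/(1,0,0)
[(1,0,1)] X move#2: h0:-1:-1/(0,0,1)*, h2:-1:-1/(1,0,0)
[(0,0,1)] O move#3: h2:-1:+1/(0,0,0)*
[(0,0,0)] end (terminal -1, X#4); searched (1,0,2) to 12

O's best at [(1,0,2)]: h2:-1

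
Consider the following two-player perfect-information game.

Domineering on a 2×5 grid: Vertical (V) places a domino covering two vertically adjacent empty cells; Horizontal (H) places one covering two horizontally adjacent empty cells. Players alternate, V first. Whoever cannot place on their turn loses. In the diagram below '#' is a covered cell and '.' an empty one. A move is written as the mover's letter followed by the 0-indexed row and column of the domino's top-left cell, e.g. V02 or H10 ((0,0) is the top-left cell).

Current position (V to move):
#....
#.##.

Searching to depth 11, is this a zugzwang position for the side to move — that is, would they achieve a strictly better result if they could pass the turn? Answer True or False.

ply 1, V at #..../#.##. | V01=-1→##.../####.*; V04=-1→#...#/#.###
ply 2, H at ##.../####. | H02=-1→####./####.; H03=+1→##.##/####.*
ply 3: ##.##/####. is terminal -1 (V); from #..../#.##. depth 11
pass branch (H moves first from the same position):
  | ply 1, H at #..../#.##. | H01=-1→###../#.##.*; H02=-1→#.##./#.##.; H03=-1→#..##/#.##.
  | ply 2, V at ###../#.##. | V04=+1→###.#/#.###*
  | ply 3: ###.#/#.### is terminal -1 (H); from #..../#.##. depth 11
V moving scores -1; V passing scores +1

zugzwang(#..../#.##., V) = True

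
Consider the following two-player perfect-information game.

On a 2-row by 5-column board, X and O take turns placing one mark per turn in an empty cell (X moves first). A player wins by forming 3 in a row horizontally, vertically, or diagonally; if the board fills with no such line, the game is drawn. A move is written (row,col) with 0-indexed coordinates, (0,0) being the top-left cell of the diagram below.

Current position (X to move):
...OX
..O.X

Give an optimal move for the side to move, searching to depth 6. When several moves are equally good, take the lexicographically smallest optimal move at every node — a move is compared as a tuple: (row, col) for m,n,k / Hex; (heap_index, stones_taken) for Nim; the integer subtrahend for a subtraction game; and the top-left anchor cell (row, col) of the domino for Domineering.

[...OX/..O.X] X move#1: (0,0):-1/X..OX/..O.X, (0,1):-1/.X.OX/..O.X, (0,2):-1/..XOX/..O.X, (1,0):+0/...OX/X.O.X*, (1,1):+0/...OX/.XO.X, (1,3):+0/...OX/..OXX
[...OX/X.O.X] O move#2: (0,0):+0/O..OX/X.O.X*, (0,1):+0/.O.OX/X.O.X, (0,2):+0/..OOX/X.O.X, (1,1):+0/...OX/XOO.X, (1,3):+0/...OX/X.OOX
[O..OX/X.O.X] X move#3: (0,1):+0/OX.OX/X.O.X*, (0,2):+0/O.XOX/X.O.X, (1,1):+0/O..OX/XXO.X, (1,3):+0/O..OX/X.OXX
[OX.OX/X.O.X] O move#4: (0,2):+0/OXOOX/X.O.X*, (1,1):+0/OX.OX/XOO.X, (1,3):+0/OX.OX/X.OOX
[OXOOX/X.O.X] X move#5: (1,1):+0/OXOOX/XXO.X*, (1,3):+0/OXOOX/X.OXX
[OXOOX/XXO.X] O move#6: (1,3):+0/OXOOX/XXOOX*
[OXOOX/XXOOX] end (terminal +0, X#7); searched ...OX/..O.X to 6

X's best at [...OX/..O.X]: (1,0)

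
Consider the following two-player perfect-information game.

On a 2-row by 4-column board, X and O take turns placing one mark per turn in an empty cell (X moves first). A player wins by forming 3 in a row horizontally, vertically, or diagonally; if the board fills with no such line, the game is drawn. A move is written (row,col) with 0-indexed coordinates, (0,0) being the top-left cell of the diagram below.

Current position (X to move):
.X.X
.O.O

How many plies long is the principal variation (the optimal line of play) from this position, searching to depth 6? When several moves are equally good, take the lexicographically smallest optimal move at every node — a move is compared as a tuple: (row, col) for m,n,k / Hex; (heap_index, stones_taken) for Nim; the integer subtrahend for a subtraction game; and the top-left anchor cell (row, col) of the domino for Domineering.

ply 1, X at .X.X/.O.O | (0,0)=-1→XX.X/.O.O; (0,2)=+1→.XXX/.O.O*; (1,0)=-1→.X.X/XO.O; (1,2)=+0→.X.X/.OXO
ply 2: .XXX/.O.O is terminal -1 (O); from .X.X/.O.O depth 6

PV length from [.X.X/.O.O]: 1 ply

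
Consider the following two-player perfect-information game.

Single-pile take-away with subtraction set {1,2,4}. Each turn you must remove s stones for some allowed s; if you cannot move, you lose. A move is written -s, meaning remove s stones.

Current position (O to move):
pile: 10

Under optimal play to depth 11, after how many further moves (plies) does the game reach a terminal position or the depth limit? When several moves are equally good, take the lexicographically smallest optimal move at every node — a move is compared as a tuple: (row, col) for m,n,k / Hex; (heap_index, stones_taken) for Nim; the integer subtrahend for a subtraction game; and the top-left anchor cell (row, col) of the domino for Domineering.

PV length from [10]: 7 plies

p1 O@[10]: -1[9]+1* -2[8]-1 -4[6]+1
p2 X@[9]: -1[8]-1* -2[7]-1 -4[5]-1
p3 O@[8]: -1[7]-1 -2[6]+1* -4[4]-1
p4 X@[6]: -1[5]-1* -2[4]-1 -4[2]-1
p5 O@[5]: -1[4]-1 -2[3]+1* -4[1]-1
p6 X@[3]: -1[2]-1* -2[1]-1
p7 O@[2]: -1[1]-1 -2[0]+1*
p8 X@[0] terminal -1; root [10] d11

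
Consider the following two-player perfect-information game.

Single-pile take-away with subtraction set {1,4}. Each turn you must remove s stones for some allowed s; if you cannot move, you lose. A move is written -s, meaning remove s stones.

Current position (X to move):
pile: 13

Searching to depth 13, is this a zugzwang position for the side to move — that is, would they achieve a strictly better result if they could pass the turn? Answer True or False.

zugzwang(13, X) = False

p1 X@[13]: -1[12]+1* -4[9]-1
p2 O@[12]: -1[11]-1* -4[8]-1
p3 X@[11]: -1[10]+1* -4[7]+1
p4 O@[10]: -1[9]-1* -4[6]-1
p5 X@[9]: -1[8]-1 -4[5]+1*
p6 O@[5]: -1[4]-1* -4[1]-1
p7 X@[4]: -1[3]-1 -4[0]+1*
p8 O@[0] terminal -1; root [13] d13
suppose X passes — search the same position with O to move:
pass> p1 O@[13]: -1[12]+1* -4[9]-1
pass> p2 X@[12]: -1[11]-1* -4[8]-1
pass> p3 O@[11]: -1[10]+1* -4[7]+1
pass> p4 X@[10]: -1[9]-1* -4[6]-1
pass> p5 O@[9]: -1[8]-1 -4[5]+1*
pass> p6 X@[5]: -1[4]-1* -4[1]-1
pass> p7 O@[4]: -1[3]-1 -4[0]+1*
pass> p8 X@[0] terminal -1; root [13] d13
for X: play +1, pass -1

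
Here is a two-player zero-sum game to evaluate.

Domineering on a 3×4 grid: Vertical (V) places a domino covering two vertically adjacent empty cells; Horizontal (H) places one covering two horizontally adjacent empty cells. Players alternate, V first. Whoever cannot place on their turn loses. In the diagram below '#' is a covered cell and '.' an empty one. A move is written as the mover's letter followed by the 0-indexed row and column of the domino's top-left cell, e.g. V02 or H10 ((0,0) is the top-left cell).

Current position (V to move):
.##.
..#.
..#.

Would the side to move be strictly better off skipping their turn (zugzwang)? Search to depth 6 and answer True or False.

zugzwang(.##./..#./..#., V) = False

ply 1, V at .##./..#./..#. | V00=+1→###./#.#./..#.*; V03=-1→.###/..##/..#.; V10=+1→.##./#.#./#.#.; V11=+1→.##./.##./.##.; V13=-1→.##./..##/..##
ply 2, H at ###./#.#./..#. | H20=-1→###./#.#./###.*
ply 3, V at ###./#.#./###. | V03=+1→####/#.##/###.*; V13=+1→###./#.##/####
ply 4: ####/#.##/###. is terminal -1 (H); from .##./..#./..#. depth 6
pass branch (H moves first from the same position):
  | ply 1, H at .##./..#./..#. | H10=+1→.##./###./..#.*; H20=-1→.##./..#./###.
  | ply 2, V at .##./###./..#. | V03=-1→.###/####/..#.*; V13=-1→.##./####/..##
  | ply 3, H at .###/####/..#. | H20=+1→.###/####/###.*
  | ply 4: .###/####/###. is terminal -1 (V); from .##./..#./..#. depth 6
V moving scores +1; V passing scores -1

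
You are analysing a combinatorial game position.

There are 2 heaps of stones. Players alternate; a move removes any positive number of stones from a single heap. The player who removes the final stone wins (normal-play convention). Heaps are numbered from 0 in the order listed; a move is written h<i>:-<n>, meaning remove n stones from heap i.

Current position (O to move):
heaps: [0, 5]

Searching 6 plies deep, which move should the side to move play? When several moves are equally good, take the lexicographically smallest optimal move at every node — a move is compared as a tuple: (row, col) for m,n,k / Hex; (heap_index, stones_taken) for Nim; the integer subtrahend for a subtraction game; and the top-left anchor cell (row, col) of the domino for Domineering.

[(0,5)] O move#1: h1:-1:-1/(0,4), h1:-2:-1/(0,3), h1:-3:-1/(0,2), h1:-4:-1/(0,1), h1:-5:+1/(0,0)*
[(0,0)] end (terminal -1, X#2); searched (0,5) to 6

O's best at [(0,5)]: h1:-5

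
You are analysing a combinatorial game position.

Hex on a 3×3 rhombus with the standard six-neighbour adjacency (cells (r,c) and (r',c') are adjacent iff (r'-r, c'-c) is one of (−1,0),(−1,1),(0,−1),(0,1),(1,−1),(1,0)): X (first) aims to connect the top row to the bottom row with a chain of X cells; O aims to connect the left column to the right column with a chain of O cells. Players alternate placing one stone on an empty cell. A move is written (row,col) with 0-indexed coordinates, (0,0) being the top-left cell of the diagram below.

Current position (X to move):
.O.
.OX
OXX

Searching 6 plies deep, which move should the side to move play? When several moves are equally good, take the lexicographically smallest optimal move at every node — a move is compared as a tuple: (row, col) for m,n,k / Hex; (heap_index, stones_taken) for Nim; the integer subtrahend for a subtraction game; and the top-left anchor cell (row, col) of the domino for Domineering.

X's best at [.O./.OX/OXX]: (0,2)

ply 1, X at .O./.OX/OXX | (0,0)=-1→XO./.OX/OXX; (0,2)=+1→.OX/.OX/OXX*; (1,0)=-1→.O./XOX/OXX
ply 2: .OX/.OX/OXX is terminal -1 (O); from .O./.OX/OXX depth 6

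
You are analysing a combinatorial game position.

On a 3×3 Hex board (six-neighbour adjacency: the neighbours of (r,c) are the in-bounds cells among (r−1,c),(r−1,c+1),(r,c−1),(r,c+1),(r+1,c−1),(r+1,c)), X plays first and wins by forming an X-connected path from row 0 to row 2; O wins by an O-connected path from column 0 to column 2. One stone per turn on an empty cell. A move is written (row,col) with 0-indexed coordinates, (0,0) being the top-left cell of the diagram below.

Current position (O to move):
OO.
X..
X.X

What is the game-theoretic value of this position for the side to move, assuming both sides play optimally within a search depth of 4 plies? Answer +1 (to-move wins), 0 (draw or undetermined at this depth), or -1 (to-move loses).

p1 O@[OO./X../X.X]: (0,2)[OOO/X../X.X]+1* (1,1)[OO./XO./X.X]+1 (1,2)[OO./X.O/X.X]+1 (2,1)[OO./X../XOX]-1
p2 X@[OOO/X../X.X] terminal -1; root [OO./X../X.X] d4

value(OO./X../X.X, O) = +1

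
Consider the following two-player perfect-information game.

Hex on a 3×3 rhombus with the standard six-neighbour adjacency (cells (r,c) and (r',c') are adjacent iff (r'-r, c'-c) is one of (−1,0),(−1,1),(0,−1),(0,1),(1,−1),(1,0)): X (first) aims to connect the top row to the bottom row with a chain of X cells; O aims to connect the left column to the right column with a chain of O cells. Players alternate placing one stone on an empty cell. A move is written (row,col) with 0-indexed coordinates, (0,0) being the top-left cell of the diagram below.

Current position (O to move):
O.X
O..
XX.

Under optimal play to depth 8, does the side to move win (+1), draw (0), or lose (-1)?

value(O.X/O../XX., O) = -1

ply 1, O at O.X/O../XX. | (0,1)=-1→OOX/O../XX.*; (1,1)=-1→O.X/OO./XX.; (1,2)=-1→O.X/O.O/XX.; (2,2)=-1→O.X/O../XXO
ply 2, X at OOX/O../XX. | (1,1)=+1→OOX/OX./XX.*; (1,2)=+1→OOX/O.X/XX.; (2,2)=+1→OOX/O../XXX
ply 3: OOX/OX./XX. is terminal -1 (O); from O.X/O../XX. depth 8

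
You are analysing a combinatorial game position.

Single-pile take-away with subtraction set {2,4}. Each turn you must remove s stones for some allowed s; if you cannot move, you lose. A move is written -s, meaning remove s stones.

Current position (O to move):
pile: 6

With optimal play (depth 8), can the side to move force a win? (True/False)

p1 O@[6]: -2[4]-1* -4[2]-1
p2 X@[4]: -2[2]-1 -4[0]+1*
p3 O@[0] terminal -1; root [6] d8

O winning at [6]: False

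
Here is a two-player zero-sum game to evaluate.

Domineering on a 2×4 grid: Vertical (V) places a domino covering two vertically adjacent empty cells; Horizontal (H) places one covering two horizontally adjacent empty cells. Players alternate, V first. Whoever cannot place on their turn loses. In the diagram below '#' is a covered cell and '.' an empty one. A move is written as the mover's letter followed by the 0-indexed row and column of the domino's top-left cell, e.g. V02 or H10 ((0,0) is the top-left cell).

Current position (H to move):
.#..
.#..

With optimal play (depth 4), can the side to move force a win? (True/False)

H winning at [.#../.#..]: True

p1 H@[.#../.#..]: H02[.###/.#..]+1* H12[.#../.###]+1
p2 V@[.###/.#..]: V00[####/##..]-1*
p3 H@[####/##..]: H12[####/####]+1*
p4 V@[####/####] terminal -1; root [.#../.#..] d4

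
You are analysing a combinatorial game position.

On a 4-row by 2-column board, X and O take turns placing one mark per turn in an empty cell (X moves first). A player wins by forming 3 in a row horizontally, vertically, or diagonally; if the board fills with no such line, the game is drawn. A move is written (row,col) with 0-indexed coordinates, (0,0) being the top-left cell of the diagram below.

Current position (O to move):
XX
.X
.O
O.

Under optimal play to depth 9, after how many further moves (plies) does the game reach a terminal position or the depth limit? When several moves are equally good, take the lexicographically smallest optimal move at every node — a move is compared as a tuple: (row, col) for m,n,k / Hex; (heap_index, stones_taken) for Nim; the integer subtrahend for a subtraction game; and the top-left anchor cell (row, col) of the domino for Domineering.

PV length from [XX/.X/.O/O.]: 3 plies

ply 1, O at XX/.X/.O/O. | (1,0)=+0→XX/OX/.O/O.*; (2,0)=+0→XX/.X/OO/O.; (3,1)=+0→XX/.X/.O/OO
ply 2, X at XX/OX/.O/O. | (2,0)=+0→XX/OX/XO/O.*; (3,1)=-1→XX/OX/.O/OX
ply 3, O at XX/OX/XO/O. | (3,1)=+0→XX/OX/XO/OO*
ply 4: XX/OX/XO/OO is terminal +0 (X); from XX/.X/.O/O. depth 9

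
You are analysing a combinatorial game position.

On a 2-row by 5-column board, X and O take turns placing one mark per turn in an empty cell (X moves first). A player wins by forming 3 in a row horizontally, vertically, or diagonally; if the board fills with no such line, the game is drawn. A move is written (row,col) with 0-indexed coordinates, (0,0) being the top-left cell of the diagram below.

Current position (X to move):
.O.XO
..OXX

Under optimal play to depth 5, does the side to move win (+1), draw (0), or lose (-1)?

p1 X@[.O.XO/..OXX]: (0,0)[XO.XO/..OXX]+0* (0,2)[.OXXO/..OXX]+0 (1,0)[.O.XO/X.OXX]+0 (1,1)[.O.XO/.XOXX]+0
p2 O@[XO.XO/..OXX]: (0,2)[XOOXO/..OXX]+0* (1,0)[XO.XO/O.OXX]+0 (1,1)[XO.XO/.OOXX]+0
p3 X@[XOOXO/..OXX]: (1,0)[XOOXO/X.OXX]+0* (1,1)[XOOXO/.XOXX]+0
p4 O@[XOOXO/X.OXX]: (1,1)[XOOXO/XOOXX]+0*
p5 X@[XOOXO/XOOXX] terminal +0; root [.O.XO/..OXX] d5

value(.O.XO/..OXX, X) = 0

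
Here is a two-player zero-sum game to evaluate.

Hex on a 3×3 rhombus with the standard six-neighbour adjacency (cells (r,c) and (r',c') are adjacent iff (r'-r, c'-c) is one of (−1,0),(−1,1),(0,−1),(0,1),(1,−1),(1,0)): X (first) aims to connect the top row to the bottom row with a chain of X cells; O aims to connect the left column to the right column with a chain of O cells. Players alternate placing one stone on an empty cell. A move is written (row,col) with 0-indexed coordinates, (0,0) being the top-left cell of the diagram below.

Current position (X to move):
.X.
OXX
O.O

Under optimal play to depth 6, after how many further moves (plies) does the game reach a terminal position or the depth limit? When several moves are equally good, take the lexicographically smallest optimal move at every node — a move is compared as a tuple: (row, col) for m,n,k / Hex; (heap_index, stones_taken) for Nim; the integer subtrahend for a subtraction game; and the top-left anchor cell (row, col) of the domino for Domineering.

ply 1, X at .X./OXX/O.O | (0,0)=-1→XX./OXX/O.O; (0,2)=-1→.XX/OXX/O.O; (2,1)=+1→.X./OXX/OXO*
ply 2: .X./OXX/OXO is terminal -1 (O); from .X./OXX/O.O depth 6

PV length from [.X./OXX/O.O]: 1 ply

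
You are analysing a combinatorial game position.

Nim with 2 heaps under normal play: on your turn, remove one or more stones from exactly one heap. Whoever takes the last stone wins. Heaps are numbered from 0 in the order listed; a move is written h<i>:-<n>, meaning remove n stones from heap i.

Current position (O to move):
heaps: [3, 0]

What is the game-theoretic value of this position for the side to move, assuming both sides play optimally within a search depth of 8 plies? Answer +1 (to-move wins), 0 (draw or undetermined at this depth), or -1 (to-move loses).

ply 1, O at (3,0) | h0:-1=-1→(2,0); h0:-2=-1→(1,0); h0:-3=+1→(0,0)*
ply 2: (0,0) is terminal -1 (X); from (3,0) depth 8

value((3,0), O) = +1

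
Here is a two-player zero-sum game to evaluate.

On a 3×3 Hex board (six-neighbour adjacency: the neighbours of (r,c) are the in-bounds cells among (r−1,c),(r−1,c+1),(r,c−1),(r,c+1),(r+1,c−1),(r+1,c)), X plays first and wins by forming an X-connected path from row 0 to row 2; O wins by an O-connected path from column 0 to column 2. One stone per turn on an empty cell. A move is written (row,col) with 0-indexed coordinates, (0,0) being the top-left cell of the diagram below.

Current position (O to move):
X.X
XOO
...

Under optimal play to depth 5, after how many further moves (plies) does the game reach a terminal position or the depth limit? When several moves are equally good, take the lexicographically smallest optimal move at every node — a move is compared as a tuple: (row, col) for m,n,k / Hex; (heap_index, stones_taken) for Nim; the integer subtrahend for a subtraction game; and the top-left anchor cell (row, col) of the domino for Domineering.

PV length from [X.X/XOO/...]: 1 ply

p1 O@[X.X/XOO/...]: (0,1)[XOX/XOO/...]-1 (2,0)[X.X/XOO/O..]+1* (2,1)[X.X/XOO/.O.]-1 (2,2)[X.X/XOO/..O]-1
p2 X@[X.X/XOO/O..] terminal -1; root [X.X/XOO/...] d5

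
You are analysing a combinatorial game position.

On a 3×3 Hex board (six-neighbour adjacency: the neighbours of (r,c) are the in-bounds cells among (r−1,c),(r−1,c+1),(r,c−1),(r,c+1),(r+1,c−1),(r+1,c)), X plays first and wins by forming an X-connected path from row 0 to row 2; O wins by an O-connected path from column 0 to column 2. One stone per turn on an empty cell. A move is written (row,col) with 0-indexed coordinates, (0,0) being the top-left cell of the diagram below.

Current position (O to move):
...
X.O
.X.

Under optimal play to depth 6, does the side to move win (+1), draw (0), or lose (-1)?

value(.../X.O/.X., O) = -1

ply 1, O at .../X.O/.X. | (0,0)=-1→O../X.O/.X.*; (0,1)=-1→.O./X.O/.X.; (0,2)=-1→..O/X.O/.X.; (1,1)=-1→.../XOO/.X.; (2,0)=-1→.../X.O/OX.; (2,2)=-1→.../X.O/.XO
ply 2, X at O../X.O/.X. | (0,1)=+1→OX./X.O/.X.*; (0,2)=-1→O.X/X.O/.X.; (1,1)=+1→O../XXO/.X.; (2,0)=-1→O../X.O/XX.; (2,2)=-1→O../X.O/.XX
ply 3, O at OX./X.O/.X. | (0,2)=-1→OXO/X.O/.X.*; (1,1)=-1→OX./XOO/.X.; (2,0)=-1→OX./X.O/OX.; (2,2)=-1→OX./X.O/.XO
ply 4, X at OXO/X.O/.X. | (1,1)=+1→OXO/XXO/.X.*; (2,0)=+1→OXO/X.O/XX.; (2,2)=+1→OXO/X.O/.XX
ply 5: OXO/XXO/.X. is terminal -1 (O); from .../X.O/.X. depth 6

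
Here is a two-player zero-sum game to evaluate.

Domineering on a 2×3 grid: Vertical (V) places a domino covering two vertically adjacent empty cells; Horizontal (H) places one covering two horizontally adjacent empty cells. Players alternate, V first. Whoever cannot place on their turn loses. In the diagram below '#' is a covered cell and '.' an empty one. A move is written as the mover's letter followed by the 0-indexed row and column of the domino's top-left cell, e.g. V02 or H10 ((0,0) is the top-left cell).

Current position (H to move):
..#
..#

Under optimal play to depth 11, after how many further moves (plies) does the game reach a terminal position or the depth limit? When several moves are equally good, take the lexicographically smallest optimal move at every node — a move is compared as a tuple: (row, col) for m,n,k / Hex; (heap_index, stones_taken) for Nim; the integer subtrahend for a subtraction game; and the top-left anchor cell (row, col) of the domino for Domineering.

ply 1, H at ..#/..# | H00=+1→###/..#*; H10=+1→..#/###
ply 2: ###/..# is terminal -1 (V); from ..#/..# depth 11

PV length from [..#/..#]: 1 ply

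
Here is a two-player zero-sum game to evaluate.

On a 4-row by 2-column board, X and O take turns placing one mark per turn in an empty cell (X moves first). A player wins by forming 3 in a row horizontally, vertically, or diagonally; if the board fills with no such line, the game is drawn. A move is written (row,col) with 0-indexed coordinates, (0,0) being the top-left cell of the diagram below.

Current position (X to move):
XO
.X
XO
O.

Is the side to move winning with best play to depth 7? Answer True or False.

X winning at [XO/.X/XO/O.]: True

ply 1, X at XO/.X/XO/O. | (1,0)=+1→XO/XX/XO/O.*; (3,1)=+0→XO/.X/XO/OX
ply 2: XO/XX/XO/O. is terminal -1 (O); from XO/.X/XO/O. depth 7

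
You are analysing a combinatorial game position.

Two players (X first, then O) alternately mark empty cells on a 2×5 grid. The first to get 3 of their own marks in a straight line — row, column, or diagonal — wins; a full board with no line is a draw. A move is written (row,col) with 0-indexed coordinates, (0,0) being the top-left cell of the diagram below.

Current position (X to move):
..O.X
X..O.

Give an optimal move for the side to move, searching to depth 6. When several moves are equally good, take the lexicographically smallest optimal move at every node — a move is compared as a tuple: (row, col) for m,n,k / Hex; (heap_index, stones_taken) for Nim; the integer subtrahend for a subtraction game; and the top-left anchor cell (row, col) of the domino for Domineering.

p1 X@[..O.X/X..O.]: (0,0)[X.O.X/X..O.]-1 (0,1)[.XO.X/X..O.]-1 (0,3)[..OXX/X..O.]-1 (1,1)[..O.X/XX.O.]-1 (1,2)[..O.X/X.XO.]+0* (1,4)[..O.X/X..OX]-1
p2 O@[..O.X/X.XO.]: (0,0)[O.O.X/X.XO.]-1 (0,1)[.OO.X/X.XO.]-1 (0,3)[..OOX/X.XO.]-1 (1,1)[..O.X/XOXO.]+0* (1,4)[..O.X/X.XOO]-1
p3 X@[..O.X/XOXO.]: (0,0)[X.O.X/XOXO.]+0* (0,1)[.XO.X/XOXO.]+0 (0,3)[..OXX/XOXO.]+0 (1,4)[..O.X/XOXOX]-1
p4 O@[X.O.X/XOXO.]: (0,1)[XOO.X/XOXO.]+0* (0,3)[X.OOX/XOXO.]+0 (1,4)[X.O.X/XOXOO]+0
p5 X@[XOO.X/XOXO.]: (0,3)[XOOXX/XOXO.]+0* (1,4)[XOO.X/XOXOX]-1
p6 O@[XOOXX/XOXO.]: (1,4)[XOOXX/XOXOO]+0*
p7 X@[XOOXX/XOXOO] terminal +0; root [..O.X/X..O.] d6

X's best at [..O.X/X..O.]: (1,2)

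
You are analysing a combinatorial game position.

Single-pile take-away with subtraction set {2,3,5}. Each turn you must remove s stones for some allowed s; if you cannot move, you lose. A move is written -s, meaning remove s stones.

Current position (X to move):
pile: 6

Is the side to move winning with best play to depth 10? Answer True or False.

X winning at [6]: True

[6] X move#1: -2:-1/4, -3:-1/3, -5:+1/1*
[1] end (terminal -1, O#2); searched 6 to 10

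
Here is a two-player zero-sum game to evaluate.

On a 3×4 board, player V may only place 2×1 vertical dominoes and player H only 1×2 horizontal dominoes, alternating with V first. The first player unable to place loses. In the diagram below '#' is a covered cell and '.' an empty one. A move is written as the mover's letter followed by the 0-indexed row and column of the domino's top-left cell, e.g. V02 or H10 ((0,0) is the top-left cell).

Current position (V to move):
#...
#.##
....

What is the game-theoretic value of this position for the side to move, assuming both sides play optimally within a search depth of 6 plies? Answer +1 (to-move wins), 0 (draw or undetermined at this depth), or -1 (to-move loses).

[#.../#.##/....] V move#1: V01:-1/##../####/....*, V11:-1/#.../####/.#..
[##../####/....] H move#2: H02:+1/####/####/....*, H20:+1/##../####/##.., H21:+1/##../####/.##., H22:+1/##../####/..##
[####/####/....] end (terminal -1, V#3); searched #.../#.##/.... to 6

value(#.../#.##/...., V) = -1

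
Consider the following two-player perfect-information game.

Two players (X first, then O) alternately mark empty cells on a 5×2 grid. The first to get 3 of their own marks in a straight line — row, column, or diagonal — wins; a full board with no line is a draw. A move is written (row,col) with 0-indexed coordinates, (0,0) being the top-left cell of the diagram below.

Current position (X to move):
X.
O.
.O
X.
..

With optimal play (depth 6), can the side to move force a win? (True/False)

ply 1, X at X./O./.O/X./.. | (0,1)=-1→XX/O./.O/X./..; (1,1)=+0→X./OX/.O/X./..*; (2,0)=+0→X./O./XO/X./..; (3,1)=+0→X./O./.O/XX/..; (4,0)=+0→X./O./.O/X./X.; (4,1)=-1→X./O./.O/X./.X
ply 2, O at X./OX/.O/X./.. | (0,1)=+0→XO/OX/.O/X./..*; (2,0)=+0→X./OX/OO/X./..; (3,1)=+0→X./OX/.O/XO/..; (4,0)=+0→X./OX/.O/X./O.; (4,1)=+0→X./OX/.O/X./.O
ply 3, X at XO/OX/.O/X./.. | (2,0)=+0→XO/OX/XO/X./..*; (3,1)=+0→XO/OX/.O/XX/..; (4,0)=+0→XO/OX/.O/X./X.; (4,1)=+0→XO/OX/.O/X./.X
ply 4, O at XO/OX/XO/X./.. | (3,1)=-1→XO/OX/XO/XO/..; (4,0)=+0→XO/OX/XO/X./O.*; (4,1)=-1→XO/OX/XO/X./.O
ply 5, X at XO/OX/XO/X./O. | (3,1)=+0→XO/OX/XO/XX/O.*; (4,1)=+0→XO/OX/XO/X./OX
ply 6, O at XO/OX/XO/XX/O. | (4,1)=+0→XO/OX/XO/XX/OO*
ply 7: XO/OX/XO/XX/OO is terminal +0 (X); from X./O./.O/X./.. depth 6

X winning at [X./O./.O/X./..]: False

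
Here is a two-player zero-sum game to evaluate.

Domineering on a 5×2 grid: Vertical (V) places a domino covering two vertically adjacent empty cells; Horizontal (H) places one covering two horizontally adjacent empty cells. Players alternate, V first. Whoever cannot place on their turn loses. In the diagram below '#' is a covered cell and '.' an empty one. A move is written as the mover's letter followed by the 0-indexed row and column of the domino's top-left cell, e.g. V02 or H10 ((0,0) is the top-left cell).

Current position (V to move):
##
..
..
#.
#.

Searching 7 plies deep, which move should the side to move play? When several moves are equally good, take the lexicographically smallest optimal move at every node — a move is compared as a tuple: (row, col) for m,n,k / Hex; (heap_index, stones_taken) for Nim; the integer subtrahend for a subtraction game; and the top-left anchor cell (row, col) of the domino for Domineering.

V's best at [##/../../#./#.]: V10

[##/../../#./#.] V move#1: V10:+1/##/#./#./#./#.*, V11:+1/##/.#/.#/#./#., V21:-1/##/../.#/##/#., V31:-1/##/../../##/##
[##/#./#./#./#.] end (terminal -1, H#2); searched ##/../../#./#. to 7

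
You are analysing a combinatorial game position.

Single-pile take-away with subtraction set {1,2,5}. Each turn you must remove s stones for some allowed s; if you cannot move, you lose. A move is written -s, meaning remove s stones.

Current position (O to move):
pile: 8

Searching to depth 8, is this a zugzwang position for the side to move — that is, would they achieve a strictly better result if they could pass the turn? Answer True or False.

zugzwang(8, O) = False

[8] O move#1: -1:-1/7, -2:+1/6*, -5:+1/3
[6] X move#2: -1:-1/5*, -2:-1/4, -5:-1/1
[5] O move#3: -1:-1/4, -2:+1/3*, -5:+1/0
[3] X move#4: -1:-1/2*, -2:-1/1
[2] O move#5: -1:-1/1, -2:+1/0*
[0] end (terminal -1, X#6); searched 8 to 8
pass branch (X moves first from the same position):
  | [8] X move#1: -1:-1/7, -2:+1/6*, -5:+1/3
  | [6] O move#2: -1:-1/5*, -2:-1/4, -5:-1/1
  | [5] X move#3: -1:-1/4, -2:+1/3*, -5:+1/0
  | [3] O move#4: -1:-1/2*, -2:-1/1
  | [2] X move#5: -1:-1/1, -2:+1/0*
  | [0] end (terminal -1, O#6); searched 8 to 8
O moving scores +1; O passing scores -1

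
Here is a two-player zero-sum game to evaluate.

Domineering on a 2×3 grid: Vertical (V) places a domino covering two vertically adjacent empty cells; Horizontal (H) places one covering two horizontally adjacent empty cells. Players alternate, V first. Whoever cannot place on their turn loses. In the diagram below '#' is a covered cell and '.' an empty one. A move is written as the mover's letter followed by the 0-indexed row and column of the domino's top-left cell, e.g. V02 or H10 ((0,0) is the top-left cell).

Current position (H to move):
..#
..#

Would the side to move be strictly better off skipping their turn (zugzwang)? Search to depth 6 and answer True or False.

zugzwang(..#/..#, H) = False

ply 1, H at ..#/..# | H00=+1→###/..#*; H10=+1→..#/###
ply 2: ###/..# is terminal -1 (V); from ..#/..# depth 6
if H skipped the turn, V would face:
~ ply 1, V at ..#/..# | V00=+1→#.#/#.#*; V01=+1→.##/.##
~ ply 2: #.#/#.# is terminal -1 (H); from ..#/..# depth 6
compare (H): move=+1 vs pass=-1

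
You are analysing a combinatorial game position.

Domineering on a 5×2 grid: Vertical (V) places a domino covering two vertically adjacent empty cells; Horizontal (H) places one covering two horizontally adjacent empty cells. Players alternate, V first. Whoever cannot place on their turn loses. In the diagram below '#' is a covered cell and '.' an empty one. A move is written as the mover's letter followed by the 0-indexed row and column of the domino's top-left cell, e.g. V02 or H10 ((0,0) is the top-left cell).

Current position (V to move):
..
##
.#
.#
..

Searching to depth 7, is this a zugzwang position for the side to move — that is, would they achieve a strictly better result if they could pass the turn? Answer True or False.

zugzwang(../##/.#/.#/.., V) = False

p1 V@[../##/.#/.#/..]: V20[../##/##/##/..]-1* V30[../##/.#/##/#.]-1
p2 H@[../##/##/##/..]: H00[##/##/##/##/..]+1* H40[../##/##/##/##]+1
p3 V@[##/##/##/##/..] terminal -1; root [../##/.#/.#/..] d7
suppose V passes — search the same position with H to move:
pass> p1 H@[../##/.#/.#/..]: H00[##/##/.#/.#/..]-1 H40[../##/.#/.#/##]+1*
pass> p2 V@[../##/.#/.#/##]: V20[../##/##/##/##]-1*
pass> p3 H@[../##/##/##/##]: H00[##/##/##/##/##]+1*
pass> p4 V@[##/##/##/##/##] terminal -1; root [../##/.#/.#/..] d7
for V: play -1, pass -1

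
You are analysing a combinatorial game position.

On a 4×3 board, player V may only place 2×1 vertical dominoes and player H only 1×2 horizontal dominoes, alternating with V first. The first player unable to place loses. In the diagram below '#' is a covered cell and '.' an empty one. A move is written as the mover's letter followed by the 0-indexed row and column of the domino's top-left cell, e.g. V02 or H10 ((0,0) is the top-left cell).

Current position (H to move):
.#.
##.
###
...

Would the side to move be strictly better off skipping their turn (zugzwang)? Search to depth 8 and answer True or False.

zugzwang(.#./##./###/..., H) = True

[.#./##./###/...] H move#1: H30:-1/.#./##./###/##.*, H31:-1/.#./##./###/.##
[.#./##./###/##.] V move#2: V02:+1/.##/###/###/##.*
[.##/###/###/##.] end (terminal -1, H#3); searched .#./##./###/... to 8
if H skipped the turn, V would face:
~ [.#./##./###/...] V move#1: V02:-1/.##/###/###/...*
~ [.##/###/###/...] H move#2: H30:+1/.##/###/###/##.*, H31:+1/.##/###/###/.##
~ [.##/###/###/##.] end (terminal -1, V#3); searched .#./##./###/... to 8
compare (H): move=-1 vs pass=+1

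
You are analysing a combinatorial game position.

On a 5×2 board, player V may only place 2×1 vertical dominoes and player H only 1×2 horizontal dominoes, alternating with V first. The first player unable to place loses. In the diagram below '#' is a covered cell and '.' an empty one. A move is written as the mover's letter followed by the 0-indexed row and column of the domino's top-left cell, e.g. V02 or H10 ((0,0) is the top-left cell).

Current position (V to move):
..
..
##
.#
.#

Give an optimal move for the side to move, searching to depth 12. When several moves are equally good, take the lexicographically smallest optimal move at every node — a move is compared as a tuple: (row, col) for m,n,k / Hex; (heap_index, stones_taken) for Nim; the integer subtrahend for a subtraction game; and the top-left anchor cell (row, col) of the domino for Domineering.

V's best at [../../##/.#/.#]: V00

ply 1, V at ../../##/.#/.# | V00=+1→#./#./##/.#/.#*; V01=+1→.#/.#/##/.#/.#; V30=-1→../../##/##/##
ply 2: #./#./##/.#/.# is terminal -1 (H); from ../../##/.#/.# depth 12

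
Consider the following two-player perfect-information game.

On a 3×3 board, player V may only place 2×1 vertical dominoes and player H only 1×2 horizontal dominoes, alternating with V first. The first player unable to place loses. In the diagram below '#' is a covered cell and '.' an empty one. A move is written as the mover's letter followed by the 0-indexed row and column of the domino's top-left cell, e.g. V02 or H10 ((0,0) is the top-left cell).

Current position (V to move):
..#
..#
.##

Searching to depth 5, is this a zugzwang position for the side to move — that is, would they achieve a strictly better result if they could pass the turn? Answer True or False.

[..#/..#/.##] V move#1: V00:+1/#.#/#.#/.##*, V01:+1/.##/.##/.##, V10:-1/..#/#.#/###
[#.#/#.#/.##] end (terminal -1, H#2); searched ..#/..#/.## to 5
suppose V passes — search the same position with H to move:
pass> [..#/..#/.##] H move#1: H00:-1/###/..#/.##, H10:+1/..#/###/.##*
pass> [..#/###/.##] end (terminal -1, V#2); searched ..#/..#/.## to 5
for V: play +1, pass -1

zugzwang(..#/..#/.##, V) = False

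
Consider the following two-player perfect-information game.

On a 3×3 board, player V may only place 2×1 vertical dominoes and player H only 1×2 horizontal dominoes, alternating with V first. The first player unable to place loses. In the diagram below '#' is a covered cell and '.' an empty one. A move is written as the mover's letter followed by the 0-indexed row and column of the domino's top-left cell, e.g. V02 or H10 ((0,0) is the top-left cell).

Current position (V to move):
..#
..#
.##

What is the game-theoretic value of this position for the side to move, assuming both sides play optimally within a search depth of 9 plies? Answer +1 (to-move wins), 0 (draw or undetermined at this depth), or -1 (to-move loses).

p1 V@[..#/..#/.##]: V00[#.#/#.#/.##]+1* V01[.##/.##/.##]+1 V10[..#/#.#/###]-1
p2 H@[#.#/#.#/.##] terminal -1; root [..#/..#/.##] d9

value(..#/..#/.##, V) = +1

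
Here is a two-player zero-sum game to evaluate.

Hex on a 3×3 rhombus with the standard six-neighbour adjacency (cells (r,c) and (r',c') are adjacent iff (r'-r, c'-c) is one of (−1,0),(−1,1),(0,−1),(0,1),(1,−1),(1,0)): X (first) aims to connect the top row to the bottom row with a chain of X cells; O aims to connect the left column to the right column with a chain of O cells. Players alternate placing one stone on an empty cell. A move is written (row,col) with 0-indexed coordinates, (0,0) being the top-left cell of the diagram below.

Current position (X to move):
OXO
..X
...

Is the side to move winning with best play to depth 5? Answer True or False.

p1 X@[OXO/..X/...]: (1,0)[OXO/X.X/...]+1* (1,1)[OXO/.XX/...]+1 (2,0)[OXO/..X/X..]+1 (2,1)[OXO/..X/.X.]-1 (2,2)[OXO/..X/..X]-1
p2 O@[OXO/X.X/...]: (1,1)[OXO/XOX/...]-1* (2,0)[OXO/X.X/O..]-1 (2,1)[OXO/X.X/.O.]-1 (2,2)[OXO/X.X/..O]-1
p3 X@[OXO/XOX/...]: (2,0)[OXO/XOX/X..]+1* (2,1)[OXO/XOX/.X.]-1 (2,2)[OXO/XOX/..X]-1
p4 O@[OXO/XOX/X..] terminal -1; root [OXO/..X/...] d5

X winning at [OXO/..X/...]: True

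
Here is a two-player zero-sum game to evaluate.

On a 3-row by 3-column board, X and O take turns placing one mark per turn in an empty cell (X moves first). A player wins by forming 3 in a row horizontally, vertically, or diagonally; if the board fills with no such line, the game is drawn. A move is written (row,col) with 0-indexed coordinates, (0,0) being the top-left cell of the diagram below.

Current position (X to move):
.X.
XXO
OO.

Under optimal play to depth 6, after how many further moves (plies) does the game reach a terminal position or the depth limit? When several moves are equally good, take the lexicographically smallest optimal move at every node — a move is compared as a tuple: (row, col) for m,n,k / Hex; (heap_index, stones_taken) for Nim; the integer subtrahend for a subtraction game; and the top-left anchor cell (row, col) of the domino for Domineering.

PV length from [.X./XXO/OO.]: 3 plies

ply 1, X at .X./XXO/OO. | (0,0)=-1→XX./XXO/OO.; (0,2)=-1→.XX/XXO/OO.; (2,2)=+0→.X./XXO/OOX*
ply 2, O at .X./XXO/OOX | (0,0)=+0→OX./XXO/OOX*; (0,2)=-1→.XO/XXO/OOX
ply 3, X at OX./XXO/OOX | (0,2)=+0→OXX/XXO/OOX*
ply 4: OXX/XXO/OOX is terminal +0 (O); from .X./XXO/OO. depth 6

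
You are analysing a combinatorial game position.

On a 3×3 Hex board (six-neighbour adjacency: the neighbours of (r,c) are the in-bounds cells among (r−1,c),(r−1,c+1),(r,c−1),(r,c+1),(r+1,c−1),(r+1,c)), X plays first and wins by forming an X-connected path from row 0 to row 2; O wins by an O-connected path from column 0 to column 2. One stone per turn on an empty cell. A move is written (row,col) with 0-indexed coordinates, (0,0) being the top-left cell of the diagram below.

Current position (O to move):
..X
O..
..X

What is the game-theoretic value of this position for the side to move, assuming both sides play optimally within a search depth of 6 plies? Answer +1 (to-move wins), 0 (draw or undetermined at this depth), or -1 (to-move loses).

value(..X/O../..X, O) = -1

[..X/O../..X] O move#1: (0,0):-1/O.X/O../..X*, (0,1):-1/.OX/O../..X, (1,1):-1/..X/OO./..X, (1,2):-1/..X/O.O/..X, (2,0):-1/..X/O../O.X, (2,1):-1/..X/O../.OX
[O.X/O../..X] X move#2: (0,1):+1/OXX/O../..X*, (1,1):+1/O.X/OX./..X, (1,2):+1/O.X/O.X/..X, (2,0):+1/O.X/O../X.X, (2,1):+1/O.X/O../.XX
[OXX/O../..X] O move#3: (1,1):-1/OXX/OO./..X*, (1,2):-1/OXX/O.O/..X, (2,0):-1/OXX/O../O.X, (2,1):-1/OXX/O../.OX
[OXX/OO./..X] X move#4: (1,2):+1/OXX/OOX/..X*, (2,0):-1/OXX/OO./X.X, (2,1):-1/OXX/OO./.XX
[OXX/OOX/..X] end (terminal -1, O#5); searched ..X/O../..X to 6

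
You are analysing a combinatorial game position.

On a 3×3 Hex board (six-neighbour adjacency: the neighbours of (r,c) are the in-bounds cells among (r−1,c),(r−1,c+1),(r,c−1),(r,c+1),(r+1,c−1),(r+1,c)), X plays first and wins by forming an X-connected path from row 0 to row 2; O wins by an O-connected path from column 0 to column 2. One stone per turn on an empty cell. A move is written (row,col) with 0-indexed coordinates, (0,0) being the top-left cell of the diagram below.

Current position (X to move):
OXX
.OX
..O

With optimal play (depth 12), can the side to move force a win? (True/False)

ply 1, X at OXX/.OX/..O | (1,0)=+1→OXX/XOX/..O*; (2,0)=+1→OXX/.OX/X.O; (2,1)=+1→OXX/.OX/.XO
ply 2, O at OXX/XOX/..O | (2,0)=-1→OXX/XOX/O.O*; (2,1)=-1→OXX/XOX/.OO
ply 3, X at OXX/XOX/O.O | (2,1)=+1→OXX/XOX/OXO*
ply 4: OXX/XOX/OXO is terminal -1 (O); from OXX/.OX/..O depth 12

X winning at [OXX/.OX/..O]: True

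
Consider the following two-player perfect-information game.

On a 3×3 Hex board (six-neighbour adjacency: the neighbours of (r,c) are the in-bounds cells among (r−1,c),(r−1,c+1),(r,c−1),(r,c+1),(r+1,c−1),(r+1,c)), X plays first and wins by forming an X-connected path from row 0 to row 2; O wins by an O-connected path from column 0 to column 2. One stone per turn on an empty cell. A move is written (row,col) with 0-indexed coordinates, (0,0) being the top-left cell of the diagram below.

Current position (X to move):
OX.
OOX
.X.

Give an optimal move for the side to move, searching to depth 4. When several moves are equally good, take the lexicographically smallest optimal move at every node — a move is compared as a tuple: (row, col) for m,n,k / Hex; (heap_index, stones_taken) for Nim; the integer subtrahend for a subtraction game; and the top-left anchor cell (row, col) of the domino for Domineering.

X's best at [OX./OOX/.X.]: (0,2)

p1 X@[OX./OOX/.X.]: (0,2)[OXX/OOX/.X.]+1* (2,0)[OX./OOX/XX.]-1 (2,2)[OX./OOX/.XX]-1
p2 O@[OXX/OOX/.X.] terminal -1; root [OX./OOX/.X.] d4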